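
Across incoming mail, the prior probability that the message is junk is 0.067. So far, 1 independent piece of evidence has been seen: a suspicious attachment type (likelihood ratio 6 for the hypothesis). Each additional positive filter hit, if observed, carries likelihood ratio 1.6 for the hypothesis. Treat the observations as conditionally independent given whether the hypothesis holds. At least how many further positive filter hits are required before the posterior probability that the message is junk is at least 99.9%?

17

Prior odds = 0.067/0.933 = 67/933.
Bayes factor of the evidence already in hand = 6.
Odds after that evidence = (67/933) × 6 = 134/311.
Target odds = 0.999/0.001 = 999.
Need 1.6ⁿ ≥ 999 ÷ (134/311) = 310689/134.
1.6¹⁶ ≈1844.67 falls short of 310689/134 but 1.6¹⁷ ≈2951.48 reaches it, so n = 17.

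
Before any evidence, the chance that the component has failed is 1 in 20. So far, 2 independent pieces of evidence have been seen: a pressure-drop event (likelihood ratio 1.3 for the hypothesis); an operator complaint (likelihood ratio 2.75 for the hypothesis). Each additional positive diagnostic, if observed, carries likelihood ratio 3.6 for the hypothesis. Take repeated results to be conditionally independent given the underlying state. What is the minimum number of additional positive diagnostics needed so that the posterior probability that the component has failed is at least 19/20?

4

Prior odds = 0.05/0.95 = 1/19.
Combined Bayes factor of the evidence already in hand = 1.3 × 2.75 = 3.575.
Odds after that evidence = (1/19) × 3.575 = 143/760.
Target odds = 0.95/0.05 = 19.
Need 3.6ⁿ ≥ 19 ÷ (143/760) = 14440/143.
3.6³ = 46.656 falls short of 14440/143 but 3.6⁴ = 167.9616 reaches it, so n = 4.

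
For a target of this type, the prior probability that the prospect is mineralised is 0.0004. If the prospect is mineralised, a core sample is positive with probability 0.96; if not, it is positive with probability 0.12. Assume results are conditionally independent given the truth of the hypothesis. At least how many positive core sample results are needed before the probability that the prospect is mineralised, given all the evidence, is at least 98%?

6

Prior odds: 0.0004 ÷ 0.9996 = 1/2499.
Likelihood ratio of a positive = 0.96/0.12 = 8.
Target odds: 0.98 ÷ 0.02 = 49.
Need (1/2499) × 8ⁿ ≥ 49, i.e. 8ⁿ ≥ 122451.
8⁵ = 32768 falls short of 122451 but 8⁶ = 262144 reaches it, so n = 6.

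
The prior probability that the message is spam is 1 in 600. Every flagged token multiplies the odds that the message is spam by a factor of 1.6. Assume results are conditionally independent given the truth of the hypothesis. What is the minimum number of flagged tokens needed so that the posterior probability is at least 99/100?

24

Prior odds: (1/600) ÷ (599/600) = 1/599.
Likelihood ratio per flagged token = 1.6.
Target posterior odds = 0.99/0.01 = 99.
Require 1.6ⁿ ≥ 99 ÷ (1/599) = 59301.
1.6²³ ≈49517.6 falls short of 59301 but 1.6²⁴ ≈79228.2 reaches it, so n = 24.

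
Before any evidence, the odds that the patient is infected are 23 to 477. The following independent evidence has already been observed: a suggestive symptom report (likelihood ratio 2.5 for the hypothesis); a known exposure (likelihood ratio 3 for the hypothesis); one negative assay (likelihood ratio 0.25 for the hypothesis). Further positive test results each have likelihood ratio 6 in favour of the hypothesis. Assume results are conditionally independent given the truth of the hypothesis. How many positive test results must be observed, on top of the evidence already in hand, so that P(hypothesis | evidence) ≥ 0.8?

Prior odds = 23/477.
Combined Bayes factor of the evidence already in hand = 2.5 × 3 × 0.25 = 1.875.
Odds after that evidence = (23/477) × 1.875 = 115/1272.
Target odds = 0.8/0.2 = 4.
Need 6ⁿ ≥ 4 ÷ (115/1272) = 5088/115.
6² = 36 falls short of 5088/115 but 6³ = 216 reaches it, so n = 3.

3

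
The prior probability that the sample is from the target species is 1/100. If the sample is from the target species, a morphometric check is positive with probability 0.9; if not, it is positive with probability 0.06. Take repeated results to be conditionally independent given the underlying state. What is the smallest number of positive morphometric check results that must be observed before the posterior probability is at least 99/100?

Prior odds: 0.01 ÷ 0.99 = 1/99.
Likelihood ratio of a positive = 0.9/0.06 = 15.
Target odds: 0.99 ÷ 0.01 = 99.
Need (1/99) × 15ⁿ ≥ 99, i.e. 15ⁿ ≥ 9801.
15³ = 3375 falls short of 9801 but 15⁴ = 50625 reaches it, so n = 4.

4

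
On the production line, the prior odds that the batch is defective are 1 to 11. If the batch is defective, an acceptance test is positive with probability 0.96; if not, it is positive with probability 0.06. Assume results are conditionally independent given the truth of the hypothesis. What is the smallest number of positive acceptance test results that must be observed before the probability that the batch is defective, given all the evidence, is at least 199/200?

Prior odds = 1/11.
Likelihood ratio of a positive = 0.96/0.06 = 16.
Target odds: 0.995 ÷ 0.005 = 199.
Require 16ⁿ ≥ 199 ÷ (1/11) = 2189.
16² = 256 falls short of 2189 but 16³ = 4096 reaches it, so n = 3.

3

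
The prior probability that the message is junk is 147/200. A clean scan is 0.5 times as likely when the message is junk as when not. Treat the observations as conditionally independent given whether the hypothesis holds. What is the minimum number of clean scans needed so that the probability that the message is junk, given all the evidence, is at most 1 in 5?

Prior odds: 0.735 ÷ 0.265 = 147/53.
Likelihood ratio per clean scan = 0.5.
Target posterior odds = 0.2/0.8 = 0.25.
Need (147/53) × 0.5ⁿ ≤ 0.25, i.e. 0.5ⁿ ≤ 53/588.
0.5³ = 0.125 is still above 53/588 but 0.5⁴ = 0.0625 is at or below it, so n = 4.

4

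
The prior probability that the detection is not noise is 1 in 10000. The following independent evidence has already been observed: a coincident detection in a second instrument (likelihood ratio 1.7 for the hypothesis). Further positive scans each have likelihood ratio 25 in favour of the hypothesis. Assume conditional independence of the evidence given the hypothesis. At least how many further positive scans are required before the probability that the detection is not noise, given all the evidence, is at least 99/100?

5

Prior odds = 0.0001/0.9999 = 1/9999.
Bayes factor of the evidence already in hand = 1.7.
Odds after that evidence = (1/9999) × 1.7 = 17/99990.
Target odds = 0.99/0.01 = 99.
Need 25ⁿ ≥ 99 ÷ (17/99990) = 9899010/17.
25⁴ = 390625 falls short of 9899010/17 but 25⁵ = 9765625 reaches it, so n = 5.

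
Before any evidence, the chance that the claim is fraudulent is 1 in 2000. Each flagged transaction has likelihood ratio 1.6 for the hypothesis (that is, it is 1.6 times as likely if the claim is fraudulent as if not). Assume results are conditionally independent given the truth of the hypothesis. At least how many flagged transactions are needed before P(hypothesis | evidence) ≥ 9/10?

Prior odds = 0.0005/0.9995 = 1/1999.
Likelihood ratio per flagged transaction = 1.6.
Target posterior odds = 0.9/0.1 = 9.
Require 1.6ⁿ ≥ 9 ÷ (1/1999) = 17991.
1.6²⁰ ≈12089.3 falls short of 17991 but 1.6²¹ ≈19342.8 reaches it, so n = 21.

21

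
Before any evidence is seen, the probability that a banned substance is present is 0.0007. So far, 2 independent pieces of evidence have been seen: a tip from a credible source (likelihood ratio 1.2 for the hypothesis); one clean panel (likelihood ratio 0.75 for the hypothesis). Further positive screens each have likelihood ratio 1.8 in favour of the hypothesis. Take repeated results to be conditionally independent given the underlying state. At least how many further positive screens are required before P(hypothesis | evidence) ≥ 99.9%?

Prior odds = 0.0007/0.9993 = 7/9993.
Combined Bayes factor of the evidence already in hand = 1.2 × 0.75 = 0.9.
Odds after that evidence = (7/9993) × 0.9 = 21/33310.
Target odds = 0.999/0.001 = 999.
Need 1.8ⁿ ≥ 999 ÷ (21/33310) = 11092230/7.
1.8²⁴ ≈1.33826e+06 falls short of 11092230/7 but 1.8²⁵ ≈2.40887e+06 reaches it, so n = 25.

25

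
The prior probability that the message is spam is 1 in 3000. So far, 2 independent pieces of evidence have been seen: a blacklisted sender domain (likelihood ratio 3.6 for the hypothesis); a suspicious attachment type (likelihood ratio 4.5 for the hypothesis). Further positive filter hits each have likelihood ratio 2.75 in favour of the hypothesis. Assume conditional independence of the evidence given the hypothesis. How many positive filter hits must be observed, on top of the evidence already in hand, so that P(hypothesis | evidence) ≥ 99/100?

Prior odds = (1/3000)/(2999/3000) = 1/2999.
Combined Bayes factor of the evidence already in hand = 3.6 × 4.5 = 16.2.
Odds after that evidence = (1/2999) × 16.2 = 81/14995.
Target odds = 0.99/0.01 = 99.
Need 2.75ⁿ ≥ 99 ÷ (81/14995) = 164945/9.
2.75⁹ ≈8994.86 falls short of 164945/9 but 2.75¹⁰ ≈24735.9 reaches it, so n = 10.

10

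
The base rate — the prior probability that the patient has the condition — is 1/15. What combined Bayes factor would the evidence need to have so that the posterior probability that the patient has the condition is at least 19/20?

Prior odds = (1/15)/(14/15) = 1/14.
Target odds = 0.95/0.05 = 19.
Required Bayes factor = 19 ÷ (1/14) = 266.

266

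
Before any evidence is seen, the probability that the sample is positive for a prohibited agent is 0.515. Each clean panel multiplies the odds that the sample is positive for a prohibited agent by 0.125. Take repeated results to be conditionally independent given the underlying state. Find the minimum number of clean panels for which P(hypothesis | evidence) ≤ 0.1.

2

Prior odds: 0.515 ÷ 0.485 = 103/97.
Likelihood ratio per clean panel = 0.125.
Target posterior odds = 0.1/0.9 = 1/9.
Need (103/97) × 0.125ⁿ ≤ 1/9, i.e. 0.125ⁿ ≤ 97/927.
0.125¹ = 0.125 is still above 97/927 but 0.125² = 0.015625 is at or below it, so n = 2.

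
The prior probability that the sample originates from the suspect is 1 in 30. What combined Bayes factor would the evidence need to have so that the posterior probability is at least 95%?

Prior odds = (1/30)/(29/30) = 1/29.
Target odds = 0.95/0.05 = 19.
Required Bayes factor = 19 ÷ (1/29) = 551.

551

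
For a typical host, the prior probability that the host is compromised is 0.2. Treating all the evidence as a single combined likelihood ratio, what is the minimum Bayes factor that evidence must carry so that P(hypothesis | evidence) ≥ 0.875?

Prior odds = 0.2/0.8 = 0.25.
Target odds = 0.875/0.125 = 7.
Required Bayes factor = 7 ÷ 0.25 = 28.

28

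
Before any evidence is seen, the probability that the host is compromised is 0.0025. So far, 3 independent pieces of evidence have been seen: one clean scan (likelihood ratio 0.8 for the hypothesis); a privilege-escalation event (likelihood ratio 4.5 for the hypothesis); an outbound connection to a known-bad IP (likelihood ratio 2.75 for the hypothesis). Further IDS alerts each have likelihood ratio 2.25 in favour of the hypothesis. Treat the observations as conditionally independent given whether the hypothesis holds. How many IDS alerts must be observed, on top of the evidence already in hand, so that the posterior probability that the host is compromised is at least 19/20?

9

Prior odds = 0.0025/0.9975 = 1/399.
Combined Bayes factor of the evidence already in hand = 0.8 × 4.5 × 2.75 = 9.9.
Odds after that evidence = (1/399) × 9.9 = 33/1330.
Target odds = 0.95/0.05 = 19.
Need 2.25ⁿ ≥ 19 ÷ (33/1330) = 25270/33.
2.25⁸ = 43046721/65536 falls short of 25270/33 but 2.25⁹ = 387420489/262144 reaches it, so n = 9.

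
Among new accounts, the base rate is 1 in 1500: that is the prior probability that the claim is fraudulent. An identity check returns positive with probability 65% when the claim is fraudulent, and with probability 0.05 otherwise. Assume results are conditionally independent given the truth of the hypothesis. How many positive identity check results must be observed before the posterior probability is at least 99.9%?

6

Prior odds: (1/1500) ÷ (1499/1500) = 1/1499.
Likelihood ratio of a positive result = 0.65/0.05 = 13.
Target odds: 0.999 ÷ 0.001 = 999.
Need (1/1499) × 13ⁿ ≥ 999, i.e. 13ⁿ ≥ 1497501.
13⁵ = 371293 falls short of 1497501 but 13⁶ = 4826809 reaches it, so n = 6.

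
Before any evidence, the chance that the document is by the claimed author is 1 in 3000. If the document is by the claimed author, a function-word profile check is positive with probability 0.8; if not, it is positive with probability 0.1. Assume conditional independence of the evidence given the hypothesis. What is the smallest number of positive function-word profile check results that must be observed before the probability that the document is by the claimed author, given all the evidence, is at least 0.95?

Prior odds: (1/3000) ÷ (2999/3000) = 1/2999.
Likelihood ratio of a positive = 0.8/0.1 = 8.
Target posterior odds = 0.95/0.05 = 19.
Need (1/2999) × 8ⁿ ≥ 19, i.e. 8ⁿ ≥ 56981.
8⁵ = 32768 falls short of 56981 but 8⁶ = 262144 reaches it, so n = 6.

6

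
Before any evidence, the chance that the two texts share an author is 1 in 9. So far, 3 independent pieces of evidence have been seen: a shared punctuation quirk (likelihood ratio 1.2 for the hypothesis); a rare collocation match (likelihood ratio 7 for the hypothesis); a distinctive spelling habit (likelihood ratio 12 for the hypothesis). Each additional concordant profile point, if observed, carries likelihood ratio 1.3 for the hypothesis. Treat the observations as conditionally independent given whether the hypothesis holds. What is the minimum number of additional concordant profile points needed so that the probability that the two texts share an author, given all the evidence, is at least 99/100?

Prior odds = (1/9)/(8/9) = 0.125.
Combined Bayes factor of the evidence already in hand = 1.2 × 7 × 12 = 100.8.
Odds after that evidence = 0.125 × 100.8 = 12.6.
Target odds = 0.99/0.01 = 99.
Need 1.3ⁿ ≥ 99 ÷ 12.6 = 55/7.
1.3⁷ = 62748517/10000000 falls short of 55/7 but 1.3⁸ = 815730721/100000000 reaches it, so n = 8.

8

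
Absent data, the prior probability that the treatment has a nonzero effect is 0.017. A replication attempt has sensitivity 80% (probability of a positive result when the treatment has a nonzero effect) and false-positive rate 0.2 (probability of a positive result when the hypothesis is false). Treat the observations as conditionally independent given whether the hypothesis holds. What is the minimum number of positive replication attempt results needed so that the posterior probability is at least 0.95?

Prior odds = 0.017/0.983 = 17/983.
Likelihood ratio of a positive result = 0.8/0.2 = 4.
Target posterior odds = 0.95/0.05 = 19.
Need (17/983) × 4ⁿ ≥ 19, i.e. 4ⁿ ≥ 18677/17.
4⁵ = 1024 falls short of 18677/17 but 4⁶ = 4096 reaches it, so n = 6.

6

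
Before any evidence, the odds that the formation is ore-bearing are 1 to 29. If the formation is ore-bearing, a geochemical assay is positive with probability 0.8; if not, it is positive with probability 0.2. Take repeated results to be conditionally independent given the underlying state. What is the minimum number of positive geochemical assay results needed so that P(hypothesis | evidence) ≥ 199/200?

7

Prior odds = 1/29.
Likelihood ratio of a positive = 0.8/0.2 = 4.
Target odds: 0.995 ÷ 0.005 = 199.
Require 4ⁿ ≥ 199 ÷ (1/29) = 5771.
4⁶ = 4096 falls short of 5771 but 4⁷ = 16384 reaches it, so n = 7.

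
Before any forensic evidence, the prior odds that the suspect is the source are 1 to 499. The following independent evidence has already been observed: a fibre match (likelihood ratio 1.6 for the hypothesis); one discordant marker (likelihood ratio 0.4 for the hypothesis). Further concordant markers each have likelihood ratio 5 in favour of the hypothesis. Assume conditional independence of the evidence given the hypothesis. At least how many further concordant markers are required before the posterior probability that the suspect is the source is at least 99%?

Prior odds = 1/499.
Combined Bayes factor of the evidence already in hand = 1.6 × 0.4 = 0.64.
Odds after that evidence = (1/499) × 0.64 = 16/12475.
Target odds = 0.99/0.01 = 99.
Need 5ⁿ ≥ 99 ÷ (16/12475) = 77189.0625.
5⁶ = 15625 falls short of 77189.0625 but 5⁷ = 78125 reaches it, so n = 7.

7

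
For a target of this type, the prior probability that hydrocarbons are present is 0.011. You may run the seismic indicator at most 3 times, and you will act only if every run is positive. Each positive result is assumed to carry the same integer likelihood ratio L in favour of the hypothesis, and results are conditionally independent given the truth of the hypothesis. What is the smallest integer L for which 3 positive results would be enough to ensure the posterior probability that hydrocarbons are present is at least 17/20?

8

Prior odds = 0.011/0.989 = 11/989.
Target odds = 0.85/0.15 = 17/3.
Need L³ ≥ 17/3 ÷ (11/989) = 16813/33.
7³ = 343 < 16813/33 ≤ 512 = 8³, so L = 8.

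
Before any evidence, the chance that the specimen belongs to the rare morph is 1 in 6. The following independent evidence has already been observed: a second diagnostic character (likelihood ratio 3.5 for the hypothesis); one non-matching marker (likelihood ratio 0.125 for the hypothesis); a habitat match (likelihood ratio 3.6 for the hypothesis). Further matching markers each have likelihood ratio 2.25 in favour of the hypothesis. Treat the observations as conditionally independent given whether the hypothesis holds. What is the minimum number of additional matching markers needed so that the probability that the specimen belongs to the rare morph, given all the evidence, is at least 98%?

7

Prior odds = (1/6)/(5/6) = 0.2.
Combined Bayes factor of the evidence already in hand = 3.5 × 0.125 × 3.6 = 1.575.
Odds after that evidence = 0.2 × 1.575 = 0.315.
Target odds = 0.98/0.02 = 49.
Need 2.25ⁿ ≥ 49 ÷ 0.315 = 1400/9.
2.25⁶ = 531441/4096 falls short of 1400/9 but 2.25⁷ = 4782969/16384 reaches it, so n = 7.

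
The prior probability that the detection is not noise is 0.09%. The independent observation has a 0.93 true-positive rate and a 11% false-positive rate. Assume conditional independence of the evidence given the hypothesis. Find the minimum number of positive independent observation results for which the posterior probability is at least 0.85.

Prior odds = 0.0009/0.9991 = 9/9991.
Likelihood ratio of a positive result = 0.93/0.11 = 93/11.
Target odds: 0.85 ÷ 0.15 = 17/3.
Need (9/9991) × (93/11)ⁿ ≥ 17/3, i.e. (93/11)ⁿ ≥ 169847/27.
(93/11)⁴ = 74805201/14641 falls short of 169847/27 but (93/11)⁵ ≈43196.8 reaches it, so n = 5.

5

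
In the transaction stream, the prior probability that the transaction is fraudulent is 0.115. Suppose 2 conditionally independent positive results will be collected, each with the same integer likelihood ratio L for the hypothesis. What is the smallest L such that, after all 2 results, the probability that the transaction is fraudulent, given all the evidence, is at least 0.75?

Prior odds = 0.115/0.885 = 23/177.
Target odds = 0.75/0.25 = 3.
Need L² ≥ 3 ÷ (23/177) = 531/23.
4² = 16 < 531/23 ≤ 25 = 5², so L = 5.

5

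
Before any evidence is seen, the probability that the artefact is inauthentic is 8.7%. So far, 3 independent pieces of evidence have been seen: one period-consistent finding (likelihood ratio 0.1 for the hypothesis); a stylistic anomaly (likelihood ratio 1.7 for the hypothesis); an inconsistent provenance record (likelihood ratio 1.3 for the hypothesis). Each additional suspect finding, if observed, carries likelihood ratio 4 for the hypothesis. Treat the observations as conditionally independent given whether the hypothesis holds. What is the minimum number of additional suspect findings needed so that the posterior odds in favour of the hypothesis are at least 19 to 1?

5

Prior odds = 0.087/0.913 = 87/913.
Combined Bayes factor of the evidence already in hand = 0.1 × 1.7 × 1.3 = 0.221.
Odds after that evidence = (87/913) × 0.221 = 19227/913000.
Target odds = 19.
Need 4ⁿ ≥ 19 ÷ (19227/913000) = 17347000/19227.
4⁴ = 256 falls short of 17347000/19227 but 4⁵ = 1024 reaches it, so n = 5.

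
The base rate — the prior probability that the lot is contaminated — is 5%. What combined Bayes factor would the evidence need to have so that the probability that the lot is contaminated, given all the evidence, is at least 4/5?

Prior odds = 0.05/0.95 = 1/19.
Target odds = 0.8/0.2 = 4.
Required Bayes factor = 4 ÷ (1/19) = 76.

76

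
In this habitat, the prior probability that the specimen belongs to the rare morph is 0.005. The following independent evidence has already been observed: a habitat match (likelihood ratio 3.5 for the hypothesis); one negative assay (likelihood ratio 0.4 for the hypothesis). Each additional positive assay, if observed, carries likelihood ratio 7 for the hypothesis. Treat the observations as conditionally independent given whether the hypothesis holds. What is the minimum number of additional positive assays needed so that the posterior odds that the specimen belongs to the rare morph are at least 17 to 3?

Prior odds = 0.005/0.995 = 1/199.
Combined Bayes factor of the evidence already in hand = 3.5 × 0.4 = 1.4.
Odds after that evidence = (1/199) × 1.4 = 7/995.
Target odds = 17/3.
Need 7ⁿ ≥ 17/3 ÷ (7/995) = 16915/21.
7³ = 343 falls short of 16915/21 but 7⁴ = 2401 reaches it, so n = 4.

4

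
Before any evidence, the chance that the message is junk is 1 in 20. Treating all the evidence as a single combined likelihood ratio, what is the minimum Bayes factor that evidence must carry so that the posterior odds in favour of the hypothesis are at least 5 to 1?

95

Prior odds = 0.05/0.95 = 1/19.
Target odds = 5.
Required Bayes factor = 5 ÷ (1/19) = 95.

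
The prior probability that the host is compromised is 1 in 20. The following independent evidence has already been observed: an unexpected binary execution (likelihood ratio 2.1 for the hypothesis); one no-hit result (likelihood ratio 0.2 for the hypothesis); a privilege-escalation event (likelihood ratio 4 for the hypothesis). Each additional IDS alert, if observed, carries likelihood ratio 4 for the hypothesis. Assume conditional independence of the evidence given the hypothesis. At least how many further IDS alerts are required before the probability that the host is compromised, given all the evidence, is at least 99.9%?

7

Prior odds = 0.05/0.95 = 1/19.
Combined Bayes factor of the evidence already in hand = 2.1 × 0.2 × 4 = 1.68.
Odds after that evidence = (1/19) × 1.68 = 42/475.
Target odds = 0.999/0.001 = 999.
Need 4ⁿ ≥ 999 ÷ (42/475) = 158175/14.
4⁶ = 4096 falls short of 158175/14 but 4⁷ = 16384 reaches it, so n = 7.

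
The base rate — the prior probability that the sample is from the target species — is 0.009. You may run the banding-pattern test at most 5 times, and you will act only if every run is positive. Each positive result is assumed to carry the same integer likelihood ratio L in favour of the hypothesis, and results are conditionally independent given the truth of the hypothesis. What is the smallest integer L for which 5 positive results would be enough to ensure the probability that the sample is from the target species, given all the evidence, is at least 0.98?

Prior odds = 0.009/0.991 = 9/991.
Target odds = 0.98/0.02 = 49.
Need L⁵ ≥ 49 ÷ (9/991) = 48559/9.
5⁵ = 3125 < 48559/9 ≤ 7776 = 6⁵, so L = 6.

6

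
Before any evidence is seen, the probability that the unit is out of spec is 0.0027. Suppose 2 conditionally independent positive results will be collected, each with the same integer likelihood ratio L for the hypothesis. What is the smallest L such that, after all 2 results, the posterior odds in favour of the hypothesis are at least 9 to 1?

58

Prior odds = 0.0027/0.9973 = 27/9973.
Target odds = 9.
Need L² ≥ 9 ÷ (27/9973) = 9973/3.
57² = 3249 < 9973/3 ≤ 3364 = 58², so L = 58.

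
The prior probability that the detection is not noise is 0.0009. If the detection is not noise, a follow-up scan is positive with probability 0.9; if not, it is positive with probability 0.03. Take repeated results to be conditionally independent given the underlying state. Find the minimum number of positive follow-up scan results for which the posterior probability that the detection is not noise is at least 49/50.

4

Prior odds = 0.0009/0.9991 = 9/9991.
Likelihood ratio of a positive = 0.9/0.03 = 30.
Target odds: 0.98 ÷ 0.02 = 49.
Need (9/9991) × 30ⁿ ≥ 49, i.e. 30ⁿ ≥ 489559/9.
30³ = 27000 falls short of 489559/9 but 30⁴ = 810000 reaches it, so n = 4.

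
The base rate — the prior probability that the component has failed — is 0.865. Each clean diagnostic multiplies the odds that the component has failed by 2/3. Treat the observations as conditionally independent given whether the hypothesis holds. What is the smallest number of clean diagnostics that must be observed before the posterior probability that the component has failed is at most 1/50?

15

Prior odds = 0.865/0.135 = 173/27.
Likelihood ratio per clean diagnostic = 2/3.
Target odds: 0.02 ÷ 0.98 = 1/49.
Require (2/3)ⁿ ≤ 1/49 ÷ (173/27) = 27/8477.
(2/3)¹⁴ = 16384/4782969 is still above 27/8477 but (2/3)¹⁵ = 32768/14348907 is at or below it, so n = 15.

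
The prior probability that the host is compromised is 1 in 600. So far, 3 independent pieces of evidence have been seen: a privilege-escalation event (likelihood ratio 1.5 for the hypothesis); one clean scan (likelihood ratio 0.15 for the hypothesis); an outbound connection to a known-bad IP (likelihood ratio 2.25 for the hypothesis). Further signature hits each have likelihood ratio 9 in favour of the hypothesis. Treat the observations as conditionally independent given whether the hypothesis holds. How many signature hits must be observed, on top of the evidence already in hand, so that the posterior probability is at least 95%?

Prior odds = (1/600)/(599/600) = 1/599.
Combined Bayes factor of the evidence already in hand = 1.5 × 0.15 × 2.25 = 0.50625.
Odds after that evidence = (1/599) × 0.50625 = 81/95840.
Target odds = 0.95/0.05 = 19.
Need 9ⁿ ≥ 19 ÷ (81/95840) = 1820960/81.
9⁴ = 6561 falls short of 1820960/81 but 9⁵ = 59049 reaches it, so n = 5.

5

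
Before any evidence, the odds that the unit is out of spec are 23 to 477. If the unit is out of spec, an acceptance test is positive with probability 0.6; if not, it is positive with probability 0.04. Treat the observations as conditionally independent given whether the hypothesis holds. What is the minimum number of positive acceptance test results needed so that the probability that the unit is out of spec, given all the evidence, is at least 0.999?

4

Prior odds = 23/477.
Likelihood ratio of a positive = 0.6/0.04 = 15.
Target posterior odds = 0.999/0.001 = 999.
Require 15ⁿ ≥ 999 ÷ (23/477) = 476523/23.
15³ = 3375 falls short of 476523/23 but 15⁴ = 50625 reaches it, so n = 4.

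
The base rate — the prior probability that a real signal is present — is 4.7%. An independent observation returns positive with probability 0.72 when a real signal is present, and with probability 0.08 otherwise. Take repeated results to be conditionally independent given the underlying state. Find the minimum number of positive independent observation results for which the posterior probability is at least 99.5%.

4

Prior odds = 0.047/0.953 = 47/953.
Likelihood ratio of a positive result = 0.72/0.08 = 9.
Target odds: 0.995 ÷ 0.005 = 199.
Need (47/953) × 9ⁿ ≥ 199, i.e. 9ⁿ ≥ 189647/47.
9³ = 729 falls short of 189647/47 but 9⁴ = 6561 reaches it, so n = 4.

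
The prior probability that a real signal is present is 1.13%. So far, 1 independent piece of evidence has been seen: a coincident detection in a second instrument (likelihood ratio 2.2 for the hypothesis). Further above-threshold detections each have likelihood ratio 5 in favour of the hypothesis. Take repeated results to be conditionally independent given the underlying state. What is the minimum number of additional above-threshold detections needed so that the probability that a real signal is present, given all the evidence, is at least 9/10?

Prior odds = 0.0113/0.9887 = 113/9887.
Bayes factor of the evidence already in hand = 2.2.
Odds after that evidence = (113/9887) × 2.2 = 1243/49435.
Target odds = 0.9/0.1 = 9.
Need 5ⁿ ≥ 9 ÷ (1243/49435) = 444915/1243.
5³ = 125 falls short of 444915/1243 but 5⁴ = 625 reaches it, so n = 4.

4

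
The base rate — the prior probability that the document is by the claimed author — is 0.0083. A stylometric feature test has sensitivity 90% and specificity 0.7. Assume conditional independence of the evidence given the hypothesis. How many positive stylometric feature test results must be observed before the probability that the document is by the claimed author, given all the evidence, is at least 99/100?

Prior odds = 0.0083/0.9917 = 83/9917.
False-positive rate = 1 − 0.7 = 0.3; likelihood ratio of a positive = 0.9/0.3 = 3.
Target odds: 0.99 ÷ 0.01 = 99.
Need (83/9917) × 3ⁿ ≥ 99, i.e. 3ⁿ ≥ 981783/83.
3⁸ = 6561 falls short of 981783/83 but 3⁹ = 19683 reaches it, so n = 9.

9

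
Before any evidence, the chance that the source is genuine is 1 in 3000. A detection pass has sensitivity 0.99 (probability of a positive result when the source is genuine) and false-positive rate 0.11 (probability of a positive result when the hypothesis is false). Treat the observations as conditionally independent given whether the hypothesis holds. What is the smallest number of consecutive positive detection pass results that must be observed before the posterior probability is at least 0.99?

6

Prior odds = (1/3000)/(2999/3000) = 1/2999.
Likelihood ratio of a positive result = 0.99/0.11 = 9.
Target posterior odds = 0.99/0.01 = 99.
Require 9ⁿ ≥ 99 ÷ (1/2999) = 296901.
9⁵ = 59049 falls short of 296901 but 9⁶ = 531441 reaches it, so n = 6.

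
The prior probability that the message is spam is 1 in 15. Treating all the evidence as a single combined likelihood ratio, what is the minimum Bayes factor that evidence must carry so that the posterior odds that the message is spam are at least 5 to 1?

70

Prior odds = (1/15)/(14/15) = 1/14.
Target odds = 5.
Required Bayes factor = 5 ÷ (1/14) = 70.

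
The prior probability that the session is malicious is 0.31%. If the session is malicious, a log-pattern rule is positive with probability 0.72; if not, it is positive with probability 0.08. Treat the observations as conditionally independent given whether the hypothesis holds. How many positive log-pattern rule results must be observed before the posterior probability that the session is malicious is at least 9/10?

Prior odds: 0.0031 ÷ 0.9969 = 31/9969.
Likelihood ratio of a positive = 0.72/0.08 = 9.
Target odds: 0.9 ÷ 0.1 = 9.
Need (31/9969) × 9ⁿ ≥ 9, i.e. 9ⁿ ≥ 89721/31.
9³ = 729 falls short of 89721/31 but 9⁴ = 6561 reaches it, so n = 4.

4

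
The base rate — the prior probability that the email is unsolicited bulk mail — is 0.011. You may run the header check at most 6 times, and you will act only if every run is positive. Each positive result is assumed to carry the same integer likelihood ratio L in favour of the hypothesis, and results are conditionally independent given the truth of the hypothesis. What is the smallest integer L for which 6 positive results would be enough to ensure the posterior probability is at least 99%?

5

Prior odds = 0.011/0.989 = 11/989.
Target odds = 0.99/0.01 = 99.
Need L⁶ ≥ 99 ÷ (11/989) = 8901.
4⁶ = 4096 < 8901 ≤ 15625 = 5⁶, so L = 5.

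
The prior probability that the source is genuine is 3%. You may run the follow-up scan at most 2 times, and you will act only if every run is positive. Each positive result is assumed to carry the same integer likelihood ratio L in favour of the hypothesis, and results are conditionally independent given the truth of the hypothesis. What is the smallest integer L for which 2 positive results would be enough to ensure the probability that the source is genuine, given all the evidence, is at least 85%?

Prior odds = 0.03/0.97 = 3/97.
Target odds = 0.85/0.15 = 17/3.
Need L² ≥ 17/3 ÷ (3/97) = 1649/9.
13² = 169 < 1649/9 ≤ 196 = 14², so L = 14.

14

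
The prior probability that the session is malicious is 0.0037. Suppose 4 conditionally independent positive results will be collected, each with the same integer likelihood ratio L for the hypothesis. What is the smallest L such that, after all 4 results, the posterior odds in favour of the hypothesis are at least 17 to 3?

7

Prior odds = 0.0037/0.9963 = 37/9963.
Target odds = 17/3.
Need L⁴ ≥ 17/3 ÷ (37/9963) = 56457/37.
6⁴ = 1296 < 56457/37 ≤ 2401 = 7⁴, so L = 7.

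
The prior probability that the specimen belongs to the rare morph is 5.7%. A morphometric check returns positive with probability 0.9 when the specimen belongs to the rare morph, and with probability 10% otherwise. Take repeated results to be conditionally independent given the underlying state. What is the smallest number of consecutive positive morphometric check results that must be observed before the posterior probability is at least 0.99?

4

Prior odds: 0.057 ÷ 0.943 = 57/943.
Likelihood ratio of a positive result = 0.9/0.1 = 9.
Target odds: 0.99 ÷ 0.01 = 99.
Require 9ⁿ ≥ 99 ÷ (57/943) = 31119/19.
9³ = 729 falls short of 31119/19 but 9⁴ = 6561 reaches it, so n = 4.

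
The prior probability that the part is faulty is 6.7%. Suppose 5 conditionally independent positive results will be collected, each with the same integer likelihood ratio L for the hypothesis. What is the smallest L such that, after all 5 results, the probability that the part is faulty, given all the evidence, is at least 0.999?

7

Prior odds = 0.067/0.933 = 67/933.
Target odds = 0.999/0.001 = 999.
Need L⁵ ≥ 999 ÷ (67/933) = 932067/67.
6⁵ = 7776 < 932067/67 ≤ 16807 = 7⁵, so L = 7.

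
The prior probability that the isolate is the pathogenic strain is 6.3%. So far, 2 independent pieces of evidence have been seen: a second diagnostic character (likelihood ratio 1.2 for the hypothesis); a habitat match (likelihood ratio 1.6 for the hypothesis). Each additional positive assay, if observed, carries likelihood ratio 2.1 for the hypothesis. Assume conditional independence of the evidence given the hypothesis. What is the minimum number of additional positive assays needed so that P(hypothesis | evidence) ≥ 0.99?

9

Prior odds = 0.063/0.937 = 63/937.
Combined Bayes factor of the evidence already in hand = 1.2 × 1.6 = 1.92.
Odds after that evidence = (63/937) × 1.92 = 3024/23425.
Target odds = 0.99/0.01 = 99.
Need 2.1ⁿ ≥ 99 ÷ (3024/23425) = 257675/336.
2.1⁸ ≈378.229 falls short of 257675/336 but 2.1⁹ ≈794.28 reaches it, so n = 9.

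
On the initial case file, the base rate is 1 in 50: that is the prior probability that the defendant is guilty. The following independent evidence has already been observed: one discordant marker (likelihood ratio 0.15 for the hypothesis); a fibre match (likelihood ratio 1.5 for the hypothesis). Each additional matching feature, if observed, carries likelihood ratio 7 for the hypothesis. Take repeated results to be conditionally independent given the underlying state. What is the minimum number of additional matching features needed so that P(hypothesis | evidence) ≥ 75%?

Prior odds = 0.02/0.98 = 1/49.
Combined Bayes factor of the evidence already in hand = 0.15 × 1.5 = 0.225.
Odds after that evidence = (1/49) × 0.225 = 9/1960.
Target odds = 0.75/0.25 = 3.
Need 7ⁿ ≥ 3 ÷ (9/1960) = 1960/3.
7³ = 343 falls short of 1960/3 but 7⁴ = 2401 reaches it, so n = 4.

4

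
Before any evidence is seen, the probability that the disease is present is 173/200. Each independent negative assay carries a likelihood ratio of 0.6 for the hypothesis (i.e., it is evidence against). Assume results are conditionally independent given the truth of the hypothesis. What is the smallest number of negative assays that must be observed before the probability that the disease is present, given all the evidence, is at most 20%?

Prior odds = 0.865/0.135 = 173/27.
Likelihood ratio per negative assay = 0.6.
Target posterior odds = 0.2/0.8 = 0.25.
Need (173/27) × 0.6ⁿ ≤ 0.25, i.e. 0.6ⁿ ≤ 27/692.
0.6⁶ = 729/15625 is still above 27/692 but 0.6⁷ = 2187/78125 is at or below it, so n = 7.

7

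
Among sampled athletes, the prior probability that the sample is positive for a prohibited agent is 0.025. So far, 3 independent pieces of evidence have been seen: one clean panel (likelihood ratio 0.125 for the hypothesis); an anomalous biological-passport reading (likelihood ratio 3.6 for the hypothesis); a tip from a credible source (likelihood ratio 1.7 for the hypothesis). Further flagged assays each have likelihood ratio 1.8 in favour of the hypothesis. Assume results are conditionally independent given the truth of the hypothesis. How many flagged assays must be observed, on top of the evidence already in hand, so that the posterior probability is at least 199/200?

16

Prior odds = 0.025/0.975 = 1/39.
Combined Bayes factor of the evidence already in hand = 0.125 × 3.6 × 1.7 = 0.765.
Odds after that evidence = (1/39) × 0.765 = 51/2600.
Target odds = 0.995/0.005 = 199.
Need 1.8ⁿ ≥ 199 ÷ (51/2600) = 517400/51.
1.8¹⁵ ≈6746.64 falls short of 517400/51 but 1.8¹⁶ ≈12144 reaches it, so n = 16.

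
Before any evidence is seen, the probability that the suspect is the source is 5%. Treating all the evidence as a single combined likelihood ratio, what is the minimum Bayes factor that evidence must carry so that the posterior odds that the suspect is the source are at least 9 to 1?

171

Prior odds = 0.05/0.95 = 1/19.
Target odds = 9.
Required Bayes factor = 9 ÷ (1/19) = 171.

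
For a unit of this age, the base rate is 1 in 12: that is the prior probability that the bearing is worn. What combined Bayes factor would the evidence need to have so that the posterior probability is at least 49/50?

539

Prior odds = (1/12)/(11/12) = 1/11.
Target odds = 0.98/0.02 = 49.
Required Bayes factor = 49 ÷ (1/11) = 539.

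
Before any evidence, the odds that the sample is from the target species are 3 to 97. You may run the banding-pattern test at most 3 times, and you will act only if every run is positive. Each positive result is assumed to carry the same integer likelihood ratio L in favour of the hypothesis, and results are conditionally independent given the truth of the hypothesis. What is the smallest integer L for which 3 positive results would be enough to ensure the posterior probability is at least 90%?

7

Prior odds = 3/97.
Target odds = 0.9/0.1 = 9.
Need L³ ≥ 9 ÷ (3/97) = 291.
6³ = 216 < 291 ≤ 343 = 7³, so L = 7.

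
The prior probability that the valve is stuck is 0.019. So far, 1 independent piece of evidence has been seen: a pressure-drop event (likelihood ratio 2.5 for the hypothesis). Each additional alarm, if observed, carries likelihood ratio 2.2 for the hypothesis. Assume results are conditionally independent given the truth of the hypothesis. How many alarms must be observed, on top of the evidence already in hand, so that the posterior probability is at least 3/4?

Prior odds = 0.019/0.981 = 19/981.
Bayes factor of the evidence already in hand = 2.5.
Odds after that evidence = (19/981) × 2.5 = 95/1962.
Target odds = 0.75/0.25 = 3.
Need 2.2ⁿ ≥ 3 ÷ (95/1962) = 5886/95.
2.2⁵ = 51.53632 falls short of 5886/95 but 2.2⁶ = 1771561/15625 reaches it, so n = 6.

6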